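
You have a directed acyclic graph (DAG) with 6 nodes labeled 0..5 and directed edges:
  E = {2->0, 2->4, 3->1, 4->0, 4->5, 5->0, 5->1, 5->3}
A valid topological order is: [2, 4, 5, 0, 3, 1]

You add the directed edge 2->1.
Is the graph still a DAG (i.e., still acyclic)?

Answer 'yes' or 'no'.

Given toposort: [2, 4, 5, 0, 3, 1]
Position of 2: index 0; position of 1: index 5
New edge 2->1: forward
Forward edge: respects the existing order. Still a DAG, same toposort still valid.
Still a DAG? yes

Answer: yes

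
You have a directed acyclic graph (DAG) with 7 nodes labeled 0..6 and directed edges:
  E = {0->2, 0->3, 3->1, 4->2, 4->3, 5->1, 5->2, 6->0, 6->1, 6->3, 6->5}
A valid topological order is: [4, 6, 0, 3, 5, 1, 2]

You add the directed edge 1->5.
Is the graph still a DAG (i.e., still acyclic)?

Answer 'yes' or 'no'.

Answer: no

Derivation:
Given toposort: [4, 6, 0, 3, 5, 1, 2]
Position of 1: index 5; position of 5: index 4
New edge 1->5: backward (u after v in old order)
Backward edge: old toposort is now invalid. Check if this creates a cycle.
Does 5 already reach 1? Reachable from 5: [1, 2, 5]. YES -> cycle!
Still a DAG? no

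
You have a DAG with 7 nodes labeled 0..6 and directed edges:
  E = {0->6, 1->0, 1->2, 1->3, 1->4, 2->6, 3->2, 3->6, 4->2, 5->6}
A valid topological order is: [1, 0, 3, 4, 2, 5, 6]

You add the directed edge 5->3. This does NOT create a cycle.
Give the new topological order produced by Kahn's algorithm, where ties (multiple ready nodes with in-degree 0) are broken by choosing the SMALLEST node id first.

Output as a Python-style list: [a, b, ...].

Answer: [1, 0, 4, 5, 3, 2, 6]

Derivation:
Old toposort: [1, 0, 3, 4, 2, 5, 6]
Added edge: 5->3
Position of 5 (5) > position of 3 (2). Must reorder: 5 must now come before 3.
Run Kahn's algorithm (break ties by smallest node id):
  initial in-degrees: [1, 0, 3, 2, 1, 0, 4]
  ready (indeg=0): [1, 5]
  pop 1: indeg[0]->0; indeg[2]->2; indeg[3]->1; indeg[4]->0 | ready=[0, 4, 5] | order so far=[1]
  pop 0: indeg[6]->3 | ready=[4, 5] | order so far=[1, 0]
  pop 4: indeg[2]->1 | ready=[5] | order so far=[1, 0, 4]
  pop 5: indeg[3]->0; indeg[6]->2 | ready=[3] | order so far=[1, 0, 4, 5]
  pop 3: indeg[2]->0; indeg[6]->1 | ready=[2] | order so far=[1, 0, 4, 5, 3]
  pop 2: indeg[6]->0 | ready=[6] | order so far=[1, 0, 4, 5, 3, 2]
  pop 6: no out-edges | ready=[] | order so far=[1, 0, 4, 5, 3, 2, 6]
  Result: [1, 0, 4, 5, 3, 2, 6]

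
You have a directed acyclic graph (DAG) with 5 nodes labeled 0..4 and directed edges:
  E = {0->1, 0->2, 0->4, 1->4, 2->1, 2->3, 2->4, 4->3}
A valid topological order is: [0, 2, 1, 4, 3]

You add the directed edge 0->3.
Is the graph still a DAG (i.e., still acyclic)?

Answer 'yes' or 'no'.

Answer: yes

Derivation:
Given toposort: [0, 2, 1, 4, 3]
Position of 0: index 0; position of 3: index 4
New edge 0->3: forward
Forward edge: respects the existing order. Still a DAG, same toposort still valid.
Still a DAG? yes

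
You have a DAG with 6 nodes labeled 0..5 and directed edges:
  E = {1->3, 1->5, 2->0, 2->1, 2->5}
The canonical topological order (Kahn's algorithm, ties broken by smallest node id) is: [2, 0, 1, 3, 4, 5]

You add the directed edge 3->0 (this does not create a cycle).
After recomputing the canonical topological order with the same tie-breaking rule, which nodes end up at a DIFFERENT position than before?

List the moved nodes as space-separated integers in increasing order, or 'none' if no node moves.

Old toposort: [2, 0, 1, 3, 4, 5]
Added edge 3->0
Recompute Kahn (smallest-id tiebreak):
  initial in-degrees: [2, 1, 0, 1, 0, 2]
  ready (indeg=0): [2, 4]
  pop 2: indeg[0]->1; indeg[1]->0; indeg[5]->1 | ready=[1, 4] | order so far=[2]
  pop 1: indeg[3]->0; indeg[5]->0 | ready=[3, 4, 5] | order so far=[2, 1]
  pop 3: indeg[0]->0 | ready=[0, 4, 5] | order so far=[2, 1, 3]
  pop 0: no out-edges | ready=[4, 5] | order so far=[2, 1, 3, 0]
  pop 4: no out-edges | ready=[5] | order so far=[2, 1, 3, 0, 4]
  pop 5: no out-edges | ready=[] | order so far=[2, 1, 3, 0, 4, 5]
New canonical toposort: [2, 1, 3, 0, 4, 5]
Compare positions:
  Node 0: index 1 -> 3 (moved)
  Node 1: index 2 -> 1 (moved)
  Node 2: index 0 -> 0 (same)
  Node 3: index 3 -> 2 (moved)
  Node 4: index 4 -> 4 (same)
  Node 5: index 5 -> 5 (same)
Nodes that changed position: 0 1 3

Answer: 0 1 3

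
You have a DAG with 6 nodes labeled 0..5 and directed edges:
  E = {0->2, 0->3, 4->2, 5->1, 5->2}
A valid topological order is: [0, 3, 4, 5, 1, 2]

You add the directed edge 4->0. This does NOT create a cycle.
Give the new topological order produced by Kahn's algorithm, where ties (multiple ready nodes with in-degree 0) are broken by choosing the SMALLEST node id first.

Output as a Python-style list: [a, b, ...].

Answer: [4, 0, 3, 5, 1, 2]

Derivation:
Old toposort: [0, 3, 4, 5, 1, 2]
Added edge: 4->0
Position of 4 (2) > position of 0 (0). Must reorder: 4 must now come before 0.
Run Kahn's algorithm (break ties by smallest node id):
  initial in-degrees: [1, 1, 3, 1, 0, 0]
  ready (indeg=0): [4, 5]
  pop 4: indeg[0]->0; indeg[2]->2 | ready=[0, 5] | order so far=[4]
  pop 0: indeg[2]->1; indeg[3]->0 | ready=[3, 5] | order so far=[4, 0]
  pop 3: no out-edges | ready=[5] | order so far=[4, 0, 3]
  pop 5: indeg[1]->0; indeg[2]->0 | ready=[1, 2] | order so far=[4, 0, 3, 5]
  pop 1: no out-edges | ready=[2] | order so far=[4, 0, 3, 5, 1]
  pop 2: no out-edges | ready=[] | order so far=[4, 0, 3, 5, 1, 2]
  Result: [4, 0, 3, 5, 1, 2]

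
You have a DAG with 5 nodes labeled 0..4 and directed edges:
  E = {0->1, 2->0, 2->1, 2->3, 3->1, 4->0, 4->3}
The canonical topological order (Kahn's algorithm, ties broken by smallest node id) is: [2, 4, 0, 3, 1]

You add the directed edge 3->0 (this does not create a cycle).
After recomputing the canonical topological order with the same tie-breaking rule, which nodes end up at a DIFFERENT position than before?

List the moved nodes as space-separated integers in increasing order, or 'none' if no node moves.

Answer: 0 3

Derivation:
Old toposort: [2, 4, 0, 3, 1]
Added edge 3->0
Recompute Kahn (smallest-id tiebreak):
  initial in-degrees: [3, 3, 0, 2, 0]
  ready (indeg=0): [2, 4]
  pop 2: indeg[0]->2; indeg[1]->2; indeg[3]->1 | ready=[4] | order so far=[2]
  pop 4: indeg[0]->1; indeg[3]->0 | ready=[3] | order so far=[2, 4]
  pop 3: indeg[0]->0; indeg[1]->1 | ready=[0] | order so far=[2, 4, 3]
  pop 0: indeg[1]->0 | ready=[1] | order so far=[2, 4, 3, 0]
  pop 1: no out-edges | ready=[] | order so far=[2, 4, 3, 0, 1]
New canonical toposort: [2, 4, 3, 0, 1]
Compare positions:
  Node 0: index 2 -> 3 (moved)
  Node 1: index 4 -> 4 (same)
  Node 2: index 0 -> 0 (same)
  Node 3: index 3 -> 2 (moved)
  Node 4: index 1 -> 1 (same)
Nodes that changed position: 0 3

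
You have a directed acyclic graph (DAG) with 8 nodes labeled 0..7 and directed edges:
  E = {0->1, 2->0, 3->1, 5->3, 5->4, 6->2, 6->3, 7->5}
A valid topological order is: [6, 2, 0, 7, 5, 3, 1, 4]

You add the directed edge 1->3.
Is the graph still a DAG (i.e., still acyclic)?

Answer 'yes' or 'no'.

Given toposort: [6, 2, 0, 7, 5, 3, 1, 4]
Position of 1: index 6; position of 3: index 5
New edge 1->3: backward (u after v in old order)
Backward edge: old toposort is now invalid. Check if this creates a cycle.
Does 3 already reach 1? Reachable from 3: [1, 3]. YES -> cycle!
Still a DAG? no

Answer: no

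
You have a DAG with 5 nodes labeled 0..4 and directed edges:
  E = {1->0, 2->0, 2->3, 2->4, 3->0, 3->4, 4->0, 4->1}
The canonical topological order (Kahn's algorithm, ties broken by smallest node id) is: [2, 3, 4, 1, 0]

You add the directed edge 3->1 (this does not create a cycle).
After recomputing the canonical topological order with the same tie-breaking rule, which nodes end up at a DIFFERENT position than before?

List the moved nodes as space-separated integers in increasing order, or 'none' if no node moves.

Old toposort: [2, 3, 4, 1, 0]
Added edge 3->1
Recompute Kahn (smallest-id tiebreak):
  initial in-degrees: [4, 2, 0, 1, 2]
  ready (indeg=0): [2]
  pop 2: indeg[0]->3; indeg[3]->0; indeg[4]->1 | ready=[3] | order so far=[2]
  pop 3: indeg[0]->2; indeg[1]->1; indeg[4]->0 | ready=[4] | order so far=[2, 3]
  pop 4: indeg[0]->1; indeg[1]->0 | ready=[1] | order so far=[2, 3, 4]
  pop 1: indeg[0]->0 | ready=[0] | order so far=[2, 3, 4, 1]
  pop 0: no out-edges | ready=[] | order so far=[2, 3, 4, 1, 0]
New canonical toposort: [2, 3, 4, 1, 0]
Compare positions:
  Node 0: index 4 -> 4 (same)
  Node 1: index 3 -> 3 (same)
  Node 2: index 0 -> 0 (same)
  Node 3: index 1 -> 1 (same)
  Node 4: index 2 -> 2 (same)
Nodes that changed position: none

Answer: none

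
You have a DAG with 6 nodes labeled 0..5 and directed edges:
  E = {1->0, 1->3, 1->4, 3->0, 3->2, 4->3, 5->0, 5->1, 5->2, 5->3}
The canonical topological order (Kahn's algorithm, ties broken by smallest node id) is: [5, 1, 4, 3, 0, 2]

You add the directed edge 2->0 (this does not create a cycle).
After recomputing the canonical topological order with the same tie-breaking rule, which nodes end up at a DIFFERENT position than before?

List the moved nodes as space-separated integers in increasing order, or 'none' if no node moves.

Answer: 0 2

Derivation:
Old toposort: [5, 1, 4, 3, 0, 2]
Added edge 2->0
Recompute Kahn (smallest-id tiebreak):
  initial in-degrees: [4, 1, 2, 3, 1, 0]
  ready (indeg=0): [5]
  pop 5: indeg[0]->3; indeg[1]->0; indeg[2]->1; indeg[3]->2 | ready=[1] | order so far=[5]
  pop 1: indeg[0]->2; indeg[3]->1; indeg[4]->0 | ready=[4] | order so far=[5, 1]
  pop 4: indeg[3]->0 | ready=[3] | order so far=[5, 1, 4]
  pop 3: indeg[0]->1; indeg[2]->0 | ready=[2] | order so far=[5, 1, 4, 3]
  pop 2: indeg[0]->0 | ready=[0] | order so far=[5, 1, 4, 3, 2]
  pop 0: no out-edges | ready=[] | order so far=[5, 1, 4, 3, 2, 0]
New canonical toposort: [5, 1, 4, 3, 2, 0]
Compare positions:
  Node 0: index 4 -> 5 (moved)
  Node 1: index 1 -> 1 (same)
  Node 2: index 5 -> 4 (moved)
  Node 3: index 3 -> 3 (same)
  Node 4: index 2 -> 2 (same)
  Node 5: index 0 -> 0 (same)
Nodes that changed position: 0 2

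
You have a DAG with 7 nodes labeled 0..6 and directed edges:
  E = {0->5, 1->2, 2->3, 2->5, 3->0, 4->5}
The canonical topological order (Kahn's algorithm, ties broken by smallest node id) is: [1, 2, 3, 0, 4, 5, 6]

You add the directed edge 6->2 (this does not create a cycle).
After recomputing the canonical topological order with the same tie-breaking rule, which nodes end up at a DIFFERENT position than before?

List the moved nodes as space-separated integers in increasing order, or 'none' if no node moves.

Answer: 0 2 3 4 5 6

Derivation:
Old toposort: [1, 2, 3, 0, 4, 5, 6]
Added edge 6->2
Recompute Kahn (smallest-id tiebreak):
  initial in-degrees: [1, 0, 2, 1, 0, 3, 0]
  ready (indeg=0): [1, 4, 6]
  pop 1: indeg[2]->1 | ready=[4, 6] | order so far=[1]
  pop 4: indeg[5]->2 | ready=[6] | order so far=[1, 4]
  pop 6: indeg[2]->0 | ready=[2] | order so far=[1, 4, 6]
  pop 2: indeg[3]->0; indeg[5]->1 | ready=[3] | order so far=[1, 4, 6, 2]
  pop 3: indeg[0]->0 | ready=[0] | order so far=[1, 4, 6, 2, 3]
  pop 0: indeg[5]->0 | ready=[5] | order so far=[1, 4, 6, 2, 3, 0]
  pop 5: no out-edges | ready=[] | order so far=[1, 4, 6, 2, 3, 0, 5]
New canonical toposort: [1, 4, 6, 2, 3, 0, 5]
Compare positions:
  Node 0: index 3 -> 5 (moved)
  Node 1: index 0 -> 0 (same)
  Node 2: index 1 -> 3 (moved)
  Node 3: index 2 -> 4 (moved)
  Node 4: index 4 -> 1 (moved)
  Node 5: index 5 -> 6 (moved)
  Node 6: index 6 -> 2 (moved)
Nodes that changed position: 0 2 3 4 5 6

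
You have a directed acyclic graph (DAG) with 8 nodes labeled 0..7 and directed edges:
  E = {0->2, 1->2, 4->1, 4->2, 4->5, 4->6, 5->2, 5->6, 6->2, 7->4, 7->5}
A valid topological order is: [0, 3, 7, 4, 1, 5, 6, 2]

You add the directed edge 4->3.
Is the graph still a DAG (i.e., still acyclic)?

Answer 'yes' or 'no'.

Answer: yes

Derivation:
Given toposort: [0, 3, 7, 4, 1, 5, 6, 2]
Position of 4: index 3; position of 3: index 1
New edge 4->3: backward (u after v in old order)
Backward edge: old toposort is now invalid. Check if this creates a cycle.
Does 3 already reach 4? Reachable from 3: [3]. NO -> still a DAG (reorder needed).
Still a DAG? yes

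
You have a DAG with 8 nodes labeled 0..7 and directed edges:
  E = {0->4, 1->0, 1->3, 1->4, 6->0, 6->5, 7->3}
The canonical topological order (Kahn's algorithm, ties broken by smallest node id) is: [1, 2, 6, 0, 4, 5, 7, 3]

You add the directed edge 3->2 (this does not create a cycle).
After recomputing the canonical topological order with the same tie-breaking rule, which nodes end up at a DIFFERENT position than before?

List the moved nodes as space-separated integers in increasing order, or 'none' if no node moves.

Old toposort: [1, 2, 6, 0, 4, 5, 7, 3]
Added edge 3->2
Recompute Kahn (smallest-id tiebreak):
  initial in-degrees: [2, 0, 1, 2, 2, 1, 0, 0]
  ready (indeg=0): [1, 6, 7]
  pop 1: indeg[0]->1; indeg[3]->1; indeg[4]->1 | ready=[6, 7] | order so far=[1]
  pop 6: indeg[0]->0; indeg[5]->0 | ready=[0, 5, 7] | order so far=[1, 6]
  pop 0: indeg[4]->0 | ready=[4, 5, 7] | order so far=[1, 6, 0]
  pop 4: no out-edges | ready=[5, 7] | order so far=[1, 6, 0, 4]
  pop 5: no out-edges | ready=[7] | order so far=[1, 6, 0, 4, 5]
  pop 7: indeg[3]->0 | ready=[3] | order so far=[1, 6, 0, 4, 5, 7]
  pop 3: indeg[2]->0 | ready=[2] | order so far=[1, 6, 0, 4, 5, 7, 3]
  pop 2: no out-edges | ready=[] | order so far=[1, 6, 0, 4, 5, 7, 3, 2]
New canonical toposort: [1, 6, 0, 4, 5, 7, 3, 2]
Compare positions:
  Node 0: index 3 -> 2 (moved)
  Node 1: index 0 -> 0 (same)
  Node 2: index 1 -> 7 (moved)
  Node 3: index 7 -> 6 (moved)
  Node 4: index 4 -> 3 (moved)
  Node 5: index 5 -> 4 (moved)
  Node 6: index 2 -> 1 (moved)
  Node 7: index 6 -> 5 (moved)
Nodes that changed position: 0 2 3 4 5 6 7

Answer: 0 2 3 4 5 6 7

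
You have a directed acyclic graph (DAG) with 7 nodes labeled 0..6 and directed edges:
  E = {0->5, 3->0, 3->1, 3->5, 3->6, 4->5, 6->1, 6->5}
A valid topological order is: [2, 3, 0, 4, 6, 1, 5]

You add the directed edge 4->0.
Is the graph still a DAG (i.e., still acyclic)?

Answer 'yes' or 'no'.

Given toposort: [2, 3, 0, 4, 6, 1, 5]
Position of 4: index 3; position of 0: index 2
New edge 4->0: backward (u after v in old order)
Backward edge: old toposort is now invalid. Check if this creates a cycle.
Does 0 already reach 4? Reachable from 0: [0, 5]. NO -> still a DAG (reorder needed).
Still a DAG? yes

Answer: yes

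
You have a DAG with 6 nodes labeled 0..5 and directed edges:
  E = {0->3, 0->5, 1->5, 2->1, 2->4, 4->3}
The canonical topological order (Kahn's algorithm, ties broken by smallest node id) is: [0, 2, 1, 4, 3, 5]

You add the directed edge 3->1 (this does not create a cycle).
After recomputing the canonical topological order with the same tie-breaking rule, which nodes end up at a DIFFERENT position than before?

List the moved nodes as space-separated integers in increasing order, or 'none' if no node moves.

Answer: 1 3 4

Derivation:
Old toposort: [0, 2, 1, 4, 3, 5]
Added edge 3->1
Recompute Kahn (smallest-id tiebreak):
  initial in-degrees: [0, 2, 0, 2, 1, 2]
  ready (indeg=0): [0, 2]
  pop 0: indeg[3]->1; indeg[5]->1 | ready=[2] | order so far=[0]
  pop 2: indeg[1]->1; indeg[4]->0 | ready=[4] | order so far=[0, 2]
  pop 4: indeg[3]->0 | ready=[3] | order so far=[0, 2, 4]
  pop 3: indeg[1]->0 | ready=[1] | order so far=[0, 2, 4, 3]
  pop 1: indeg[5]->0 | ready=[5] | order so far=[0, 2, 4, 3, 1]
  pop 5: no out-edges | ready=[] | order so far=[0, 2, 4, 3, 1, 5]
New canonical toposort: [0, 2, 4, 3, 1, 5]
Compare positions:
  Node 0: index 0 -> 0 (same)
  Node 1: index 2 -> 4 (moved)
  Node 2: index 1 -> 1 (same)
  Node 3: index 4 -> 3 (moved)
  Node 4: index 3 -> 2 (moved)
  Node 5: index 5 -> 5 (same)
Nodes that changed position: 1 3 4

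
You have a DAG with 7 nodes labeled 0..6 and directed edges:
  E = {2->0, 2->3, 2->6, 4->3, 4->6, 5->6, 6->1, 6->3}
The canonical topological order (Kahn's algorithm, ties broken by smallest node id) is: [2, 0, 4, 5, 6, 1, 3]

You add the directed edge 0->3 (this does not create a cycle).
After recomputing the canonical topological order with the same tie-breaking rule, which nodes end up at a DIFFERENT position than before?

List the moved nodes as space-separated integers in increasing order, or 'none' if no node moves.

Old toposort: [2, 0, 4, 5, 6, 1, 3]
Added edge 0->3
Recompute Kahn (smallest-id tiebreak):
  initial in-degrees: [1, 1, 0, 4, 0, 0, 3]
  ready (indeg=0): [2, 4, 5]
  pop 2: indeg[0]->0; indeg[3]->3; indeg[6]->2 | ready=[0, 4, 5] | order so far=[2]
  pop 0: indeg[3]->2 | ready=[4, 5] | order so far=[2, 0]
  pop 4: indeg[3]->1; indeg[6]->1 | ready=[5] | order so far=[2, 0, 4]
  pop 5: indeg[6]->0 | ready=[6] | order so far=[2, 0, 4, 5]
  pop 6: indeg[1]->0; indeg[3]->0 | ready=[1, 3] | order so far=[2, 0, 4, 5, 6]
  pop 1: no out-edges | ready=[3] | order so far=[2, 0, 4, 5, 6, 1]
  pop 3: no out-edges | ready=[] | order so far=[2, 0, 4, 5, 6, 1, 3]
New canonical toposort: [2, 0, 4, 5, 6, 1, 3]
Compare positions:
  Node 0: index 1 -> 1 (same)
  Node 1: index 5 -> 5 (same)
  Node 2: index 0 -> 0 (same)
  Node 3: index 6 -> 6 (same)
  Node 4: index 2 -> 2 (same)
  Node 5: index 3 -> 3 (same)
  Node 6: index 4 -> 4 (same)
Nodes that changed position: none

Answer: none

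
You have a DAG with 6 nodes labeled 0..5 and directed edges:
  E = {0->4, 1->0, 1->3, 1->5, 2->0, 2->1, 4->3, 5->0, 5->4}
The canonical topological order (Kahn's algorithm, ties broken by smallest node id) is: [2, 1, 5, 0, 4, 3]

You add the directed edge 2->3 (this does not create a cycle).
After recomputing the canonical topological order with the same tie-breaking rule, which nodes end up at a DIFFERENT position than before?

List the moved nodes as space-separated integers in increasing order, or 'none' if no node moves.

Old toposort: [2, 1, 5, 0, 4, 3]
Added edge 2->3
Recompute Kahn (smallest-id tiebreak):
  initial in-degrees: [3, 1, 0, 3, 2, 1]
  ready (indeg=0): [2]
  pop 2: indeg[0]->2; indeg[1]->0; indeg[3]->2 | ready=[1] | order so far=[2]
  pop 1: indeg[0]->1; indeg[3]->1; indeg[5]->0 | ready=[5] | order so far=[2, 1]
  pop 5: indeg[0]->0; indeg[4]->1 | ready=[0] | order so far=[2, 1, 5]
  pop 0: indeg[4]->0 | ready=[4] | order so far=[2, 1, 5, 0]
  pop 4: indeg[3]->0 | ready=[3] | order so far=[2, 1, 5, 0, 4]
  pop 3: no out-edges | ready=[] | order so far=[2, 1, 5, 0, 4, 3]
New canonical toposort: [2, 1, 5, 0, 4, 3]
Compare positions:
  Node 0: index 3 -> 3 (same)
  Node 1: index 1 -> 1 (same)
  Node 2: index 0 -> 0 (same)
  Node 3: index 5 -> 5 (same)
  Node 4: index 4 -> 4 (same)
  Node 5: index 2 -> 2 (same)
Nodes that changed position: none

Answer: none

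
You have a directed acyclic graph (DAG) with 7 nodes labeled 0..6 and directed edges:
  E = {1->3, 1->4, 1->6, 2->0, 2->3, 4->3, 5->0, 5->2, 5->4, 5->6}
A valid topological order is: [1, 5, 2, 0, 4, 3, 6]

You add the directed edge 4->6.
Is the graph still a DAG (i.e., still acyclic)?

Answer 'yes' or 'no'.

Answer: yes

Derivation:
Given toposort: [1, 5, 2, 0, 4, 3, 6]
Position of 4: index 4; position of 6: index 6
New edge 4->6: forward
Forward edge: respects the existing order. Still a DAG, same toposort still valid.
Still a DAG? yes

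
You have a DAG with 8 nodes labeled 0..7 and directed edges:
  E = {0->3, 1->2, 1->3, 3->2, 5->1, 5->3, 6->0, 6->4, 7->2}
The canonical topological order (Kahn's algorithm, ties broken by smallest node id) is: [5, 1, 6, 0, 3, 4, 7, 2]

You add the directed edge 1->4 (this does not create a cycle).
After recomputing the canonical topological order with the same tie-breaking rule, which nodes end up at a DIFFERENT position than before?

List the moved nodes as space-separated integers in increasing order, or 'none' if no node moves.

Answer: none

Derivation:
Old toposort: [5, 1, 6, 0, 3, 4, 7, 2]
Added edge 1->4
Recompute Kahn (smallest-id tiebreak):
  initial in-degrees: [1, 1, 3, 3, 2, 0, 0, 0]
  ready (indeg=0): [5, 6, 7]
  pop 5: indeg[1]->0; indeg[3]->2 | ready=[1, 6, 7] | order so far=[5]
  pop 1: indeg[2]->2; indeg[3]->1; indeg[4]->1 | ready=[6, 7] | order so far=[5, 1]
  pop 6: indeg[0]->0; indeg[4]->0 | ready=[0, 4, 7] | order so far=[5, 1, 6]
  pop 0: indeg[3]->0 | ready=[3, 4, 7] | order so far=[5, 1, 6, 0]
  pop 3: indeg[2]->1 | ready=[4, 7] | order so far=[5, 1, 6, 0, 3]
  pop 4: no out-edges | ready=[7] | order so far=[5, 1, 6, 0, 3, 4]
  pop 7: indeg[2]->0 | ready=[2] | order so far=[5, 1, 6, 0, 3, 4, 7]
  pop 2: no out-edges | ready=[] | order so far=[5, 1, 6, 0, 3, 4, 7, 2]
New canonical toposort: [5, 1, 6, 0, 3, 4, 7, 2]
Compare positions:
  Node 0: index 3 -> 3 (same)
  Node 1: index 1 -> 1 (same)
  Node 2: index 7 -> 7 (same)
  Node 3: index 4 -> 4 (same)
  Node 4: index 5 -> 5 (same)
  Node 5: index 0 -> 0 (same)
  Node 6: index 2 -> 2 (same)
  Node 7: index 6 -> 6 (same)
Nodes that changed position: none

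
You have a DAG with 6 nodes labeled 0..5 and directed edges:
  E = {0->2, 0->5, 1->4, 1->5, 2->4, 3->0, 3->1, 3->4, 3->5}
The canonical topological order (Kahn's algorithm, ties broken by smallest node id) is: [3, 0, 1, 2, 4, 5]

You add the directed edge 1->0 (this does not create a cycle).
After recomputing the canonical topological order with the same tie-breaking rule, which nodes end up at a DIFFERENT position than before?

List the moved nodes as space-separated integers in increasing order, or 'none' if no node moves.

Old toposort: [3, 0, 1, 2, 4, 5]
Added edge 1->0
Recompute Kahn (smallest-id tiebreak):
  initial in-degrees: [2, 1, 1, 0, 3, 3]
  ready (indeg=0): [3]
  pop 3: indeg[0]->1; indeg[1]->0; indeg[4]->2; indeg[5]->2 | ready=[1] | order so far=[3]
  pop 1: indeg[0]->0; indeg[4]->1; indeg[5]->1 | ready=[0] | order so far=[3, 1]
  pop 0: indeg[2]->0; indeg[5]->0 | ready=[2, 5] | order so far=[3, 1, 0]
  pop 2: indeg[4]->0 | ready=[4, 5] | order so far=[3, 1, 0, 2]
  pop 4: no out-edges | ready=[5] | order so far=[3, 1, 0, 2, 4]
  pop 5: no out-edges | ready=[] | order so far=[3, 1, 0, 2, 4, 5]
New canonical toposort: [3, 1, 0, 2, 4, 5]
Compare positions:
  Node 0: index 1 -> 2 (moved)
  Node 1: index 2 -> 1 (moved)
  Node 2: index 3 -> 3 (same)
  Node 3: index 0 -> 0 (same)
  Node 4: index 4 -> 4 (same)
  Node 5: index 5 -> 5 (same)
Nodes that changed position: 0 1

Answer: 0 1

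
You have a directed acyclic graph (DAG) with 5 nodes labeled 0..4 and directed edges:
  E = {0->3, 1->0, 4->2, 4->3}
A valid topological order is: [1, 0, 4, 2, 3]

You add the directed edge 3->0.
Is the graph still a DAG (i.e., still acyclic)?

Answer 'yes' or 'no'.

Given toposort: [1, 0, 4, 2, 3]
Position of 3: index 4; position of 0: index 1
New edge 3->0: backward (u after v in old order)
Backward edge: old toposort is now invalid. Check if this creates a cycle.
Does 0 already reach 3? Reachable from 0: [0, 3]. YES -> cycle!
Still a DAG? no

Answer: no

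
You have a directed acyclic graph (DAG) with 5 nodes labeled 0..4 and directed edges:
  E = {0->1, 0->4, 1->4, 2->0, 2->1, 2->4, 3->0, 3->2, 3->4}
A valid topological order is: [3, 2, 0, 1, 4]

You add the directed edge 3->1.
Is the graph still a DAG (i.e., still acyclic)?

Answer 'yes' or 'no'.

Given toposort: [3, 2, 0, 1, 4]
Position of 3: index 0; position of 1: index 3
New edge 3->1: forward
Forward edge: respects the existing order. Still a DAG, same toposort still valid.
Still a DAG? yes

Answer: yes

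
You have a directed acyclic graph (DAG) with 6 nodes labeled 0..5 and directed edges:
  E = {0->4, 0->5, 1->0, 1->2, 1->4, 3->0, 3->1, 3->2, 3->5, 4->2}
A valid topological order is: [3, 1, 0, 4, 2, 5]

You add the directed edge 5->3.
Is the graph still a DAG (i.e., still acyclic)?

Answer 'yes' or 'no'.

Answer: no

Derivation:
Given toposort: [3, 1, 0, 4, 2, 5]
Position of 5: index 5; position of 3: index 0
New edge 5->3: backward (u after v in old order)
Backward edge: old toposort is now invalid. Check if this creates a cycle.
Does 3 already reach 5? Reachable from 3: [0, 1, 2, 3, 4, 5]. YES -> cycle!
Still a DAG? no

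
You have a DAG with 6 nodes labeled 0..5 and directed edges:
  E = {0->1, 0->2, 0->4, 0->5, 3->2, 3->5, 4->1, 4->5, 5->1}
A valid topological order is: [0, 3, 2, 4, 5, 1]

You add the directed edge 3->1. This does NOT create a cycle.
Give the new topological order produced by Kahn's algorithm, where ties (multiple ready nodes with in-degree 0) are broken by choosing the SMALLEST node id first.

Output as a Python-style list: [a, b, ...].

Answer: [0, 3, 2, 4, 5, 1]

Derivation:
Old toposort: [0, 3, 2, 4, 5, 1]
Added edge: 3->1
Position of 3 (1) < position of 1 (5). Old order still valid.
Run Kahn's algorithm (break ties by smallest node id):
  initial in-degrees: [0, 4, 2, 0, 1, 3]
  ready (indeg=0): [0, 3]
  pop 0: indeg[1]->3; indeg[2]->1; indeg[4]->0; indeg[5]->2 | ready=[3, 4] | order so far=[0]
  pop 3: indeg[1]->2; indeg[2]->0; indeg[5]->1 | ready=[2, 4] | order so far=[0, 3]
  pop 2: no out-edges | ready=[4] | order so far=[0, 3, 2]
  pop 4: indeg[1]->1; indeg[5]->0 | ready=[5] | order so far=[0, 3, 2, 4]
  pop 5: indeg[1]->0 | ready=[1] | order so far=[0, 3, 2, 4, 5]
  pop 1: no out-edges | ready=[] | order so far=[0, 3, 2, 4, 5, 1]
  Result: [0, 3, 2, 4, 5, 1]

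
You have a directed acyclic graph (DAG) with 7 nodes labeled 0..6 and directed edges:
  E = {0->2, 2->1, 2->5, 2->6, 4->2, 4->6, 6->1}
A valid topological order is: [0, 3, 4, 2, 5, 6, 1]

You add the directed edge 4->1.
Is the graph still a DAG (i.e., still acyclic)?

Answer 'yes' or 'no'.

Answer: yes

Derivation:
Given toposort: [0, 3, 4, 2, 5, 6, 1]
Position of 4: index 2; position of 1: index 6
New edge 4->1: forward
Forward edge: respects the existing order. Still a DAG, same toposort still valid.
Still a DAG? yes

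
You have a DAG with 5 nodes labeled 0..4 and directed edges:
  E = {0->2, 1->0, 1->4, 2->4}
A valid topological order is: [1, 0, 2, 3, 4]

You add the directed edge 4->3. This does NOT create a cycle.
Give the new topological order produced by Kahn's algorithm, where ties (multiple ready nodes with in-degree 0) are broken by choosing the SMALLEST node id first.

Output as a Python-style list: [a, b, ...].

Answer: [1, 0, 2, 4, 3]

Derivation:
Old toposort: [1, 0, 2, 3, 4]
Added edge: 4->3
Position of 4 (4) > position of 3 (3). Must reorder: 4 must now come before 3.
Run Kahn's algorithm (break ties by smallest node id):
  initial in-degrees: [1, 0, 1, 1, 2]
  ready (indeg=0): [1]
  pop 1: indeg[0]->0; indeg[4]->1 | ready=[0] | order so far=[1]
  pop 0: indeg[2]->0 | ready=[2] | order so far=[1, 0]
  pop 2: indeg[4]->0 | ready=[4] | order so far=[1, 0, 2]
  pop 4: indeg[3]->0 | ready=[3] | order so far=[1, 0, 2, 4]
  pop 3: no out-edges | ready=[] | order so far=[1, 0, 2, 4, 3]
  Result: [1, 0, 2, 4, 3]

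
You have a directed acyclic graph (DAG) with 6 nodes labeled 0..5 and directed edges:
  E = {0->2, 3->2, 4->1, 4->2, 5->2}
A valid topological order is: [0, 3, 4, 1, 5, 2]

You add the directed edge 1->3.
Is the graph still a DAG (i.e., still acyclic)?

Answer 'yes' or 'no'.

Answer: yes

Derivation:
Given toposort: [0, 3, 4, 1, 5, 2]
Position of 1: index 3; position of 3: index 1
New edge 1->3: backward (u after v in old order)
Backward edge: old toposort is now invalid. Check if this creates a cycle.
Does 3 already reach 1? Reachable from 3: [2, 3]. NO -> still a DAG (reorder needed).
Still a DAG? yes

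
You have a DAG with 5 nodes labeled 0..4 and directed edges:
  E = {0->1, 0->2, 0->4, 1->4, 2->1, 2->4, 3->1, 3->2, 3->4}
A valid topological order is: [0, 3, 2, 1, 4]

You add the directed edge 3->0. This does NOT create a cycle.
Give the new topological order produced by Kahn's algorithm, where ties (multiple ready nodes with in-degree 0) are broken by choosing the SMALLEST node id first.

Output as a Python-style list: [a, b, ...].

Answer: [3, 0, 2, 1, 4]

Derivation:
Old toposort: [0, 3, 2, 1, 4]
Added edge: 3->0
Position of 3 (1) > position of 0 (0). Must reorder: 3 must now come before 0.
Run Kahn's algorithm (break ties by smallest node id):
  initial in-degrees: [1, 3, 2, 0, 4]
  ready (indeg=0): [3]
  pop 3: indeg[0]->0; indeg[1]->2; indeg[2]->1; indeg[4]->3 | ready=[0] | order so far=[3]
  pop 0: indeg[1]->1; indeg[2]->0; indeg[4]->2 | ready=[2] | order so far=[3, 0]
  pop 2: indeg[1]->0; indeg[4]->1 | ready=[1] | order so far=[3, 0, 2]
  pop 1: indeg[4]->0 | ready=[4] | order so far=[3, 0, 2, 1]
  pop 4: no out-edges | ready=[] | order so far=[3, 0, 2, 1, 4]
  Result: [3, 0, 2, 1, 4]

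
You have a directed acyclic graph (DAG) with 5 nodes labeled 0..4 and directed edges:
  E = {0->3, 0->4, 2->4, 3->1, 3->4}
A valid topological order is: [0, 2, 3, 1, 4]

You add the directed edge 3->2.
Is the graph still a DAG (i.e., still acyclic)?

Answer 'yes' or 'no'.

Answer: yes

Derivation:
Given toposort: [0, 2, 3, 1, 4]
Position of 3: index 2; position of 2: index 1
New edge 3->2: backward (u after v in old order)
Backward edge: old toposort is now invalid. Check if this creates a cycle.
Does 2 already reach 3? Reachable from 2: [2, 4]. NO -> still a DAG (reorder needed).
Still a DAG? yes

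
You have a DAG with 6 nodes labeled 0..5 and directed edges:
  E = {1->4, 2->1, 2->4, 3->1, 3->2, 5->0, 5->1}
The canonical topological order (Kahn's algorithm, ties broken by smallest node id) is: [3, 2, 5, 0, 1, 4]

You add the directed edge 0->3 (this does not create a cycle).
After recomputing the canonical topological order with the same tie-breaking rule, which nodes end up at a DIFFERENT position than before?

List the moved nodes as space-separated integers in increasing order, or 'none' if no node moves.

Answer: 0 2 3 5

Derivation:
Old toposort: [3, 2, 5, 0, 1, 4]
Added edge 0->3
Recompute Kahn (smallest-id tiebreak):
  initial in-degrees: [1, 3, 1, 1, 2, 0]
  ready (indeg=0): [5]
  pop 5: indeg[0]->0; indeg[1]->2 | ready=[0] | order so far=[5]
  pop 0: indeg[3]->0 | ready=[3] | order so far=[5, 0]
  pop 3: indeg[1]->1; indeg[2]->0 | ready=[2] | order so far=[5, 0, 3]
  pop 2: indeg[1]->0; indeg[4]->1 | ready=[1] | order so far=[5, 0, 3, 2]
  pop 1: indeg[4]->0 | ready=[4] | order so far=[5, 0, 3, 2, 1]
  pop 4: no out-edges | ready=[] | order so far=[5, 0, 3, 2, 1, 4]
New canonical toposort: [5, 0, 3, 2, 1, 4]
Compare positions:
  Node 0: index 3 -> 1 (moved)
  Node 1: index 4 -> 4 (same)
  Node 2: index 1 -> 3 (moved)
  Node 3: index 0 -> 2 (moved)
  Node 4: index 5 -> 5 (same)
  Node 5: index 2 -> 0 (moved)
Nodes that changed position: 0 2 3 5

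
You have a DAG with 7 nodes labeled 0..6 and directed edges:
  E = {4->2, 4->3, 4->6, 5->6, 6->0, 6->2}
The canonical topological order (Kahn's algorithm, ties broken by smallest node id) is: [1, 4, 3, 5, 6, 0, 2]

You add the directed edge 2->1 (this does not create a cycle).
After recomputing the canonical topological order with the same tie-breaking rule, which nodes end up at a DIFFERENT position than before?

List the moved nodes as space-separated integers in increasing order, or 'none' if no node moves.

Answer: 0 1 2 3 4 5 6

Derivation:
Old toposort: [1, 4, 3, 5, 6, 0, 2]
Added edge 2->1
Recompute Kahn (smallest-id tiebreak):
  initial in-degrees: [1, 1, 2, 1, 0, 0, 2]
  ready (indeg=0): [4, 5]
  pop 4: indeg[2]->1; indeg[3]->0; indeg[6]->1 | ready=[3, 5] | order so far=[4]
  pop 3: no out-edges | ready=[5] | order so far=[4, 3]
  pop 5: indeg[6]->0 | ready=[6] | order so far=[4, 3, 5]
  pop 6: indeg[0]->0; indeg[2]->0 | ready=[0, 2] | order so far=[4, 3, 5, 6]
  pop 0: no out-edges | ready=[2] | order so far=[4, 3, 5, 6, 0]
  pop 2: indeg[1]->0 | ready=[1] | order so far=[4, 3, 5, 6, 0, 2]
  pop 1: no out-edges | ready=[] | order so far=[4, 3, 5, 6, 0, 2, 1]
New canonical toposort: [4, 3, 5, 6, 0, 2, 1]
Compare positions:
  Node 0: index 5 -> 4 (moved)
  Node 1: index 0 -> 6 (moved)
  Node 2: index 6 -> 5 (moved)
  Node 3: index 2 -> 1 (moved)
  Node 4: index 1 -> 0 (moved)
  Node 5: index 3 -> 2 (moved)
  Node 6: index 4 -> 3 (moved)
Nodes that changed position: 0 1 2 3 4 5 6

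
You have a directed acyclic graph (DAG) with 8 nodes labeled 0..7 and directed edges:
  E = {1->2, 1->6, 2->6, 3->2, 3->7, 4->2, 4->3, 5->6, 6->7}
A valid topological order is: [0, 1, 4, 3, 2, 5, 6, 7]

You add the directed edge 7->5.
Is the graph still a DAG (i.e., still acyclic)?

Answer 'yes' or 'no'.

Given toposort: [0, 1, 4, 3, 2, 5, 6, 7]
Position of 7: index 7; position of 5: index 5
New edge 7->5: backward (u after v in old order)
Backward edge: old toposort is now invalid. Check if this creates a cycle.
Does 5 already reach 7? Reachable from 5: [5, 6, 7]. YES -> cycle!
Still a DAG? no

Answer: no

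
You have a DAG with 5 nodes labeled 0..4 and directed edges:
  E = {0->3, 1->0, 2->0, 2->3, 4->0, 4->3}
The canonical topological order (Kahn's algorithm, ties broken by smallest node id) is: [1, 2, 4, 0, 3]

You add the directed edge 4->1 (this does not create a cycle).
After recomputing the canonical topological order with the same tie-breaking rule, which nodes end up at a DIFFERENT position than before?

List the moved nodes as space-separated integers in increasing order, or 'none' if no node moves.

Old toposort: [1, 2, 4, 0, 3]
Added edge 4->1
Recompute Kahn (smallest-id tiebreak):
  initial in-degrees: [3, 1, 0, 3, 0]
  ready (indeg=0): [2, 4]
  pop 2: indeg[0]->2; indeg[3]->2 | ready=[4] | order so far=[2]
  pop 4: indeg[0]->1; indeg[1]->0; indeg[3]->1 | ready=[1] | order so far=[2, 4]
  pop 1: indeg[0]->0 | ready=[0] | order so far=[2, 4, 1]
  pop 0: indeg[3]->0 | ready=[3] | order so far=[2, 4, 1, 0]
  pop 3: no out-edges | ready=[] | order so far=[2, 4, 1, 0, 3]
New canonical toposort: [2, 4, 1, 0, 3]
Compare positions:
  Node 0: index 3 -> 3 (same)
  Node 1: index 0 -> 2 (moved)
  Node 2: index 1 -> 0 (moved)
  Node 3: index 4 -> 4 (same)
  Node 4: index 2 -> 1 (moved)
Nodes that changed position: 1 2 4

Answer: 1 2 4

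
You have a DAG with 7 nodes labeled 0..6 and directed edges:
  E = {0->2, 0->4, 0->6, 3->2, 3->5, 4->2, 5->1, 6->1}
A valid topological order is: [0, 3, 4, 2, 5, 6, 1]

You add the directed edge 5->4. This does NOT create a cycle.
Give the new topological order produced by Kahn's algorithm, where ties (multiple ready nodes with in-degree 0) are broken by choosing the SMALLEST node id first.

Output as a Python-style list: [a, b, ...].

Answer: [0, 3, 5, 4, 2, 6, 1]

Derivation:
Old toposort: [0, 3, 4, 2, 5, 6, 1]
Added edge: 5->4
Position of 5 (4) > position of 4 (2). Must reorder: 5 must now come before 4.
Run Kahn's algorithm (break ties by smallest node id):
  initial in-degrees: [0, 2, 3, 0, 2, 1, 1]
  ready (indeg=0): [0, 3]
  pop 0: indeg[2]->2; indeg[4]->1; indeg[6]->0 | ready=[3, 6] | order so far=[0]
  pop 3: indeg[2]->1; indeg[5]->0 | ready=[5, 6] | order so far=[0, 3]
  pop 5: indeg[1]->1; indeg[4]->0 | ready=[4, 6] | order so far=[0, 3, 5]
  pop 4: indeg[2]->0 | ready=[2, 6] | order so far=[0, 3, 5, 4]
  pop 2: no out-edges | ready=[6] | order so far=[0, 3, 5, 4, 2]
  pop 6: indeg[1]->0 | ready=[1] | order so far=[0, 3, 5, 4, 2, 6]
  pop 1: no out-edges | ready=[] | order so far=[0, 3, 5, 4, 2, 6, 1]
  Result: [0, 3, 5, 4, 2, 6, 1]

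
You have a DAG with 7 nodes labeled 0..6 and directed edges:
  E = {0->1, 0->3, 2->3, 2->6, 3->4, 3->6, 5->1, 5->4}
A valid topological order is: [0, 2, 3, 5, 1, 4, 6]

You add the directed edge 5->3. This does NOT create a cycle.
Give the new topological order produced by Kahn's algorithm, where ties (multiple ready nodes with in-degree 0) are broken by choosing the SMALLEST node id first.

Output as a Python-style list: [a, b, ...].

Answer: [0, 2, 5, 1, 3, 4, 6]

Derivation:
Old toposort: [0, 2, 3, 5, 1, 4, 6]
Added edge: 5->3
Position of 5 (3) > position of 3 (2). Must reorder: 5 must now come before 3.
Run Kahn's algorithm (break ties by smallest node id):
  initial in-degrees: [0, 2, 0, 3, 2, 0, 2]
  ready (indeg=0): [0, 2, 5]
  pop 0: indeg[1]->1; indeg[3]->2 | ready=[2, 5] | order so far=[0]
  pop 2: indeg[3]->1; indeg[6]->1 | ready=[5] | order so far=[0, 2]
  pop 5: indeg[1]->0; indeg[3]->0; indeg[4]->1 | ready=[1, 3] | order so far=[0, 2, 5]
  pop 1: no out-edges | ready=[3] | order so far=[0, 2, 5, 1]
  pop 3: indeg[4]->0; indeg[6]->0 | ready=[4, 6] | order so far=[0, 2, 5, 1, 3]
  pop 4: no out-edges | ready=[6] | order so far=[0, 2, 5, 1, 3, 4]
  pop 6: no out-edges | ready=[] | order so far=[0, 2, 5, 1, 3, 4, 6]
  Result: [0, 2, 5, 1, 3, 4, 6]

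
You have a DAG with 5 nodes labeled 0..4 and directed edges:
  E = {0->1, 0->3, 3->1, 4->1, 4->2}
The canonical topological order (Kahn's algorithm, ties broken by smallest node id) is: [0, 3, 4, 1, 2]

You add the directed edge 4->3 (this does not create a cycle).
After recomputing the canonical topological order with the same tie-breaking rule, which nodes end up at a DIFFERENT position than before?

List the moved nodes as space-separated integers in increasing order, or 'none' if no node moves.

Answer: 1 2 3 4

Derivation:
Old toposort: [0, 3, 4, 1, 2]
Added edge 4->3
Recompute Kahn (smallest-id tiebreak):
  initial in-degrees: [0, 3, 1, 2, 0]
  ready (indeg=0): [0, 4]
  pop 0: indeg[1]->2; indeg[3]->1 | ready=[4] | order so far=[0]
  pop 4: indeg[1]->1; indeg[2]->0; indeg[3]->0 | ready=[2, 3] | order so far=[0, 4]
  pop 2: no out-edges | ready=[3] | order so far=[0, 4, 2]
  pop 3: indeg[1]->0 | ready=[1] | order so far=[0, 4, 2, 3]
  pop 1: no out-edges | ready=[] | order so far=[0, 4, 2, 3, 1]
New canonical toposort: [0, 4, 2, 3, 1]
Compare positions:
  Node 0: index 0 -> 0 (same)
  Node 1: index 3 -> 4 (moved)
  Node 2: index 4 -> 2 (moved)
  Node 3: index 1 -> 3 (moved)
  Node 4: index 2 -> 1 (moved)
Nodes that changed position: 1 2 3 4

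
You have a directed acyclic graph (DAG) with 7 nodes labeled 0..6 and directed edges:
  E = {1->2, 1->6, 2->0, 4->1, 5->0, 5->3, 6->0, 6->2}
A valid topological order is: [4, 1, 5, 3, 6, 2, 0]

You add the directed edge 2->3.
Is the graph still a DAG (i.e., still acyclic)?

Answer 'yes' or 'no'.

Given toposort: [4, 1, 5, 3, 6, 2, 0]
Position of 2: index 5; position of 3: index 3
New edge 2->3: backward (u after v in old order)
Backward edge: old toposort is now invalid. Check if this creates a cycle.
Does 3 already reach 2? Reachable from 3: [3]. NO -> still a DAG (reorder needed).
Still a DAG? yes

Answer: yes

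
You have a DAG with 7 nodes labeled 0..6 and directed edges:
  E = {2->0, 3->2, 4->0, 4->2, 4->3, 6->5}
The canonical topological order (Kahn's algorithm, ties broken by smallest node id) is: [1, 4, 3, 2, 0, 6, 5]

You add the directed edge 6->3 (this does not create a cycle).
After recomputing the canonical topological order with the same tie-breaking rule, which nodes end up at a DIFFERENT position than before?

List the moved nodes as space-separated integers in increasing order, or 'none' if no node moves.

Answer: 0 2 3 6

Derivation:
Old toposort: [1, 4, 3, 2, 0, 6, 5]
Added edge 6->3
Recompute Kahn (smallest-id tiebreak):
  initial in-degrees: [2, 0, 2, 2, 0, 1, 0]
  ready (indeg=0): [1, 4, 6]
  pop 1: no out-edges | ready=[4, 6] | order so far=[1]
  pop 4: indeg[0]->1; indeg[2]->1; indeg[3]->1 | ready=[6] | order so far=[1, 4]
  pop 6: indeg[3]->0; indeg[5]->0 | ready=[3, 5] | order so far=[1, 4, 6]
  pop 3: indeg[2]->0 | ready=[2, 5] | order so far=[1, 4, 6, 3]
  pop 2: indeg[0]->0 | ready=[0, 5] | order so far=[1, 4, 6, 3, 2]
  pop 0: no out-edges | ready=[5] | order so far=[1, 4, 6, 3, 2, 0]
  pop 5: no out-edges | ready=[] | order so far=[1, 4, 6, 3, 2, 0, 5]
New canonical toposort: [1, 4, 6, 3, 2, 0, 5]
Compare positions:
  Node 0: index 4 -> 5 (moved)
  Node 1: index 0 -> 0 (same)
  Node 2: index 3 -> 4 (moved)
  Node 3: index 2 -> 3 (moved)
  Node 4: index 1 -> 1 (same)
  Node 5: index 6 -> 6 (same)
  Node 6: index 5 -> 2 (moved)
Nodes that changed position: 0 2 3 6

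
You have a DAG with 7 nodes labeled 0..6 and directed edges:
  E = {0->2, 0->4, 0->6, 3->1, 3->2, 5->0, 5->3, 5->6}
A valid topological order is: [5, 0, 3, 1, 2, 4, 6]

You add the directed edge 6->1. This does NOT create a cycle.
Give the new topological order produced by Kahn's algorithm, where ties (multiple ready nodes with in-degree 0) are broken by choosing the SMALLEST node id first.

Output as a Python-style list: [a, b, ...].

Old toposort: [5, 0, 3, 1, 2, 4, 6]
Added edge: 6->1
Position of 6 (6) > position of 1 (3). Must reorder: 6 must now come before 1.
Run Kahn's algorithm (break ties by smallest node id):
  initial in-degrees: [1, 2, 2, 1, 1, 0, 2]
  ready (indeg=0): [5]
  pop 5: indeg[0]->0; indeg[3]->0; indeg[6]->1 | ready=[0, 3] | order so far=[5]
  pop 0: indeg[2]->1; indeg[4]->0; indeg[6]->0 | ready=[3, 4, 6] | order so far=[5, 0]
  pop 3: indeg[1]->1; indeg[2]->0 | ready=[2, 4, 6] | order so far=[5, 0, 3]
  pop 2: no out-edges | ready=[4, 6] | order so far=[5, 0, 3, 2]
  pop 4: no out-edges | ready=[6] | order so far=[5, 0, 3, 2, 4]
  pop 6: indeg[1]->0 | ready=[1] | order so far=[5, 0, 3, 2, 4, 6]
  pop 1: no out-edges | ready=[] | order so far=[5, 0, 3, 2, 4, 6, 1]
  Result: [5, 0, 3, 2, 4, 6, 1]

Answer: [5, 0, 3, 2, 4, 6, 1]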